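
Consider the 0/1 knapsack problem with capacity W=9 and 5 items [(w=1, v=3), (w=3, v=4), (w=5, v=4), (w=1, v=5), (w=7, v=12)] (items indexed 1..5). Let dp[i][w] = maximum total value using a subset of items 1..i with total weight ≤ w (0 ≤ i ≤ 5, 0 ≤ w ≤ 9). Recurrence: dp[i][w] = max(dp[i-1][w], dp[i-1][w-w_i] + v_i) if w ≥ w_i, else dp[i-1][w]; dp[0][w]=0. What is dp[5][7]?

12

i\w   0   1   2   3   4   5   6   7   8   9
  0   0   0   0   0   0   0   0   0   0   0
  1   0   3   3   3   3   3   3   3   3   3
  2   0   3   3   4   7   7   7   7   7   7
  3   0   3   3   4   7   7   7   7   8  11
  4   0   5   8   8   9  12  12  12  12  13
  5   0   5   8   8   9  12  12  12  17  20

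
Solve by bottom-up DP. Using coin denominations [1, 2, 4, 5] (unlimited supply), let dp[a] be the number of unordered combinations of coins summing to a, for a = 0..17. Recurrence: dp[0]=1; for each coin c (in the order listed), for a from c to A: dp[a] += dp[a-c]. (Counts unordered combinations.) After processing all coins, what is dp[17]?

after  coin     0     1     2     3     4     5     6     7     8     9    10    11    12    13    14    15    16    17
          1     1     1     1     1     1     1     1     1     1     1     1     1     1     1     1     1     1     1
          2     1     1     2     2     3     3     4     4     5     5     6     6     7     7     8     8     9     9
          4     1     1     2     2     4     4     6     6     9     9    12    12    16    16    20    20    25    25
          5     1     1     2     2     4     5     7     8    11    13    17    19    24    27    33    37    44    49

49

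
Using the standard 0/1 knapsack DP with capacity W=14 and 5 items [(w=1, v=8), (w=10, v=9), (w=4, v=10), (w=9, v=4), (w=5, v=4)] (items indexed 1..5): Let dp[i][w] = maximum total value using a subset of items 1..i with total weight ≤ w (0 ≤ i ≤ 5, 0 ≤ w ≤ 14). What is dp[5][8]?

18

i\w   0   1   2   3   4   5   6   7   8   9  10  11  12  13  14
  0   0   0   0   0   0   0   0   0   0   0   0   0   0   0   0
  1   0   8   8   8   8   8   8   8   8   8   8   8   8   8   8
  2   0   8   8   8   8   8   8   8   8   8   9  17  17  17  17
  3   0   8   8   8  10  18  18  18  18  18  18  18  18  18  19
  4   0   8   8   8  10  18  18  18  18  18  18  18  18  18  22
  5   0   8   8   8  10  18  18  18  18  18  22  22  22  22  22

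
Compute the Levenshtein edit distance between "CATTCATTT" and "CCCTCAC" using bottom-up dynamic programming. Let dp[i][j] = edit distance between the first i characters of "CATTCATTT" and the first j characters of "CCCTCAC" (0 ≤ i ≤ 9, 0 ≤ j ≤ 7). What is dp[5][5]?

2

   ''  C  C  C  T  C  A  C
''  0  1  2  3  4  5  6  7
 C  1  0  1  2  3  4  5  6
 A  2  1  1  2  3  4  4  5
 T  3  2  2  2  2  3  4  5
 T  4  3  3  3  2  3  4  5
 C  5  4  3  3  3  2  3  4
 A  6  5  4  4  4  3  2  3
 T  7  6  5  5  4  4  3  3
 T  8  7  6  6  5  5  4  4
 T  9  8  7  7  6  6  5  5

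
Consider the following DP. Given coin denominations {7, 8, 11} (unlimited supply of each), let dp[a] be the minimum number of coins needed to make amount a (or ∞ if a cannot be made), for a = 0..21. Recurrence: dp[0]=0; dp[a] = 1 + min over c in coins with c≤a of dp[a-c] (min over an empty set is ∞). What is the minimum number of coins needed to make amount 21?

3

 a  0  1  2  3  4  5  6  7  8  9 10 11 12 13 14 15 16 17 18 19 20 21
dp  0  -  -  -  -  -  -  1  1  -  -  1  -  -  2  2  2  -  2  2  -  3
(- denotes ∞ / unreachable)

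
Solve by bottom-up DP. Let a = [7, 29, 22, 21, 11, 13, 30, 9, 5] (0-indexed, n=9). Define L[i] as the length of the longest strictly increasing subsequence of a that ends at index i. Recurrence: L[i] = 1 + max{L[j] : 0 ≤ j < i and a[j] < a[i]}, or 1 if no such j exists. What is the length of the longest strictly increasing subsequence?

4

   i    0    1    2    3    4    5    6    7    8
a[i]    7   29   22   21   11   13   30    9    5
L[i]    1    2    2    2    2    3    4    2    1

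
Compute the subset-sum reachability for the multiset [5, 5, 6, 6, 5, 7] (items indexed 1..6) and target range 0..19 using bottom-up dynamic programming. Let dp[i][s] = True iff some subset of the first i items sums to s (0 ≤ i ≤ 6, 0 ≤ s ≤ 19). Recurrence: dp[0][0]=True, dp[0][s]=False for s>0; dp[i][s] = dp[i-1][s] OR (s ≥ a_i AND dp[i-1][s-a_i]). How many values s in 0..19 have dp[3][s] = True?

6

i\s   0   1   2   3   4   5   6   7   8   9  10  11  12  13  14  15  16  17  18  19
  0   T   F   F   F   F   F   F   F   F   F   F   F   F   F   F   F   F   F   F   F
  1   T   F   F   F   F   T   F   F   F   F   F   F   F   F   F   F   F   F   F   F
  2   T   F   F   F   F   T   F   F   F   F   T   F   F   F   F   F   F   F   F   F
  3   T   F   F   F   F   T   T   F   F   F   T   T   F   F   F   F   T   F   F   F
  4   T   F   F   F   F   T   T   F   F   F   T   T   T   F   F   F   T   T   F   F
  5   T   F   F   F   F   T   T   F   F   F   T   T   T   F   F   T   T   T   F   F
  6   T   F   F   F   F   T   T   T   F   F   T   T   T   T   F   T   T   T   T   T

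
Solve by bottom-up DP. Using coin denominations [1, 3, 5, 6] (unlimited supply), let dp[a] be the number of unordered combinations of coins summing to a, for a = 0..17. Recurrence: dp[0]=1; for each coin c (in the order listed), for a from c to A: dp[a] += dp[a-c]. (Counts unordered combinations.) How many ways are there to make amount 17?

26

after  coin     0     1     2     3     4     5     6     7     8     9    10    11    12    13    14    15    16    17
          1     1     1     1     1     1     1     1     1     1     1     1     1     1     1     1     1     1     1
          3     1     1     1     2     2     2     3     3     3     4     4     4     5     5     5     6     6     6
          5     1     1     1     2     2     3     4     4     5     6     7     8     9    10    11    13    14    15
          6     1     1     1     2     2     3     5     5     6     8     9    11    14    15    17    21    23    26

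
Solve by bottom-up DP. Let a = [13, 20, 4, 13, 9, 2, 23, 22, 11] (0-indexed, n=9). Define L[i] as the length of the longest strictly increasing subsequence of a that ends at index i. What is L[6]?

3

   i    0    1    2    3    4    5    6    7    8
a[i]   13   20    4   13    9    2   23   22   11
L[i]    1    2    1    2    2    1    3    3    3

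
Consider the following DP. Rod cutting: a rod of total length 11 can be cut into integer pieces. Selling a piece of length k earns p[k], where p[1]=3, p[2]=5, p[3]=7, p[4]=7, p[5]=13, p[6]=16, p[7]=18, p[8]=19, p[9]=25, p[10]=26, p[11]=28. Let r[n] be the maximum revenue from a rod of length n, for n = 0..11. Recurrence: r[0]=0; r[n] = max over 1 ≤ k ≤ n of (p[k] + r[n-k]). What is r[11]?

   n    0    1    2    3    4    5    6    7    8    9   10   11
r[n]    0    3    6    9   12   15   18   21   24   27   30   33

33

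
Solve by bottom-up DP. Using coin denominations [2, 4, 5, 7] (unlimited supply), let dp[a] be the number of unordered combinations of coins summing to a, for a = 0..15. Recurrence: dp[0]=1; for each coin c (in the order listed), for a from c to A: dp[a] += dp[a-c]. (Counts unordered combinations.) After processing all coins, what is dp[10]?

after  coin     0     1     2     3     4     5     6     7     8     9    10    11    12    13    14    15
          2     1     0     1     0     1     0     1     0     1     0     1     0     1     0     1     0
          4     1     0     1     0     2     0     2     0     3     0     3     0     4     0     4     0
          5     1     0     1     0     2     1     2     1     3     2     4     2     5     3     6     4
          7     1     0     1     0     2     1     2     2     3     3     4     4     6     5     8     7

4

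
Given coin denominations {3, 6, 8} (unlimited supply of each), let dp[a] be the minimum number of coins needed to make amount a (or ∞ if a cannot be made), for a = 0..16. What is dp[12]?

 a  0  1  2  3  4  5  6  7  8  9 10 11 12 13 14 15 16
dp  0  -  -  1  -  -  1  -  1  2  -  2  2  -  2  3  2
(- denotes ∞ / unreachable)

2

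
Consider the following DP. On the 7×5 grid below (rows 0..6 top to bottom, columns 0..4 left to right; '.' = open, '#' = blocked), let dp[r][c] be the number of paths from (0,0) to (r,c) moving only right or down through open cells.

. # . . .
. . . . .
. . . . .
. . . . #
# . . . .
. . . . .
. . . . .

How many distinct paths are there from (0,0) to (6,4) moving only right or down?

96

r\c   0   1   2   3   4
  0   1   0   0   0   0
  1   1   1   1   1   1
  2   1   2   3   4   5
  3   1   3   6  10   0
  4   0   3   9  19  19
  5   0   3  12  31  50
  6   0   3  15  46  96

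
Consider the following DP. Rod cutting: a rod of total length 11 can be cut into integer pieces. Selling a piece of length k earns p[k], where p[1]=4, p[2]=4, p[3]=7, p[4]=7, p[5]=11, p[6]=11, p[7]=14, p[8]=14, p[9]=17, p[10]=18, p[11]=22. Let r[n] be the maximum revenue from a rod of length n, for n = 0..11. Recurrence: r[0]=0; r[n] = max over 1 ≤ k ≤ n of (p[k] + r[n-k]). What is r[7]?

   n    0    1    2    3    4    5    6    7    8    9   10   11
r[n]    0    4    8   12   16   20   24   28   32   36   40   44

28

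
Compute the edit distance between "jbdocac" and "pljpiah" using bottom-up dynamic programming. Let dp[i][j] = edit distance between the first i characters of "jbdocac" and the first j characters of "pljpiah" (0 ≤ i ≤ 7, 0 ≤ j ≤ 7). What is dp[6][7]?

   ''  p  l  j  p  i  a  h
''  0  1  2  3  4  5  6  7
 j  1  1  2  2  3  4  5  6
 b  2  2  2  3  3  4  5  6
 d  3  3  3  3  4  4  5  6
 o  4  4  4  4  4  5  5  6
 c  5  5  5  5  5  5  6  6
 a  6  6  6  6  6  6  5  6
 c  7  7  7  7  7  7  6  6

6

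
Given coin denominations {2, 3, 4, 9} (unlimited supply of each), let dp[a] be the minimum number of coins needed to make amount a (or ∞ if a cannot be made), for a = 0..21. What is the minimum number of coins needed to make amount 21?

3

 a  0  1  2  3  4  5  6  7  8  9 10 11 12 13 14 15 16 17 18 19 20 21
dp  0  -  1  1  1  2  2  2  2  1  3  2  2  2  3  3  3  3  2  4  3  3
(- denotes ∞ / unreachable)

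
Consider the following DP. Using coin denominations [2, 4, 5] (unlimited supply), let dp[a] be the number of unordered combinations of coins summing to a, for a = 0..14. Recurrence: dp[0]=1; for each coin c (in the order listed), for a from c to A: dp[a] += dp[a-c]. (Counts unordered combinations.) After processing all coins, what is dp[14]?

after  coin     0     1     2     3     4     5     6     7     8     9    10    11    12    13    14
          2     1     0     1     0     1     0     1     0     1     0     1     0     1     0     1
          4     1     0     1     0     2     0     2     0     3     0     3     0     4     0     4
          5     1     0     1     0     2     1     2     1     3     2     4     2     5     3     6

6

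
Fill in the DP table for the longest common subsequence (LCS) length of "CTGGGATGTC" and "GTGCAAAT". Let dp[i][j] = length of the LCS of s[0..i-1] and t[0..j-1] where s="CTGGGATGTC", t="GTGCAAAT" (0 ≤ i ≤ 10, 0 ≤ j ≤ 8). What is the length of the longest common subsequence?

4

   ''  G  T  G  C  A  A  A  T
''  0  0  0  0  0  0  0  0  0
 C  0  0  0  0  1  1  1  1  1
 T  0  0  1  1  1  1  1  1  2
 G  0  1  1  2  2  2  2  2  2
 G  0  1  1  2  2  2  2  2  2
 G  0  1  1  2  2  2  2  2  2
 A  0  1  1  2  2  3  3  3  3
 T  0  1  2  2  2  3  3  3  4
 G  0  1  2  3  3  3  3  3  4
 T  0  1  2  3  3  3  3  3  4
 C  0  1  2  3  4  4  4  4  4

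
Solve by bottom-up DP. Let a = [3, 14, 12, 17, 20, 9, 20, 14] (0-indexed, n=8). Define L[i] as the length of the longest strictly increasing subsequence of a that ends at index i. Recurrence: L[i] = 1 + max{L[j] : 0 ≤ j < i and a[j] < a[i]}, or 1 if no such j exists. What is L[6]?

4

   i    0    1    2    3    4    5    6    7
a[i]    3   14   12   17   20    9   20   14
L[i]    1    2    2    3    4    2    4    3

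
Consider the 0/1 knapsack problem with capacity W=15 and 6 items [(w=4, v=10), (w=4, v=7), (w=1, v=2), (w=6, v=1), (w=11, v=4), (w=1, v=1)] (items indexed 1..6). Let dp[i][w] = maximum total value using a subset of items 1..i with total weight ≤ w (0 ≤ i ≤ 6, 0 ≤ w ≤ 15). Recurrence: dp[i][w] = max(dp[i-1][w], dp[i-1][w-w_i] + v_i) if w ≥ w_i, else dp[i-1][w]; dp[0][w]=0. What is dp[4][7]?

12

i\w   0   1   2   3   4   5   6   7   8   9  10  11  12  13  14  15
  0   0   0   0   0   0   0   0   0   0   0   0   0   0   0   0   0
  1   0   0   0   0  10  10  10  10  10  10  10  10  10  10  10  10
  2   0   0   0   0  10  10  10  10  17  17  17  17  17  17  17  17
  3   0   2   2   2  10  12  12  12  17  19  19  19  19  19  19  19
  4   0   2   2   2  10  12  12  12  17  19  19  19  19  19  19  20
  5   0   2   2   2  10  12  12  12  17  19  19  19  19  19  19  20
  6   0   2   3   3  10  12  13  13  17  19  20  20  20  20  20  20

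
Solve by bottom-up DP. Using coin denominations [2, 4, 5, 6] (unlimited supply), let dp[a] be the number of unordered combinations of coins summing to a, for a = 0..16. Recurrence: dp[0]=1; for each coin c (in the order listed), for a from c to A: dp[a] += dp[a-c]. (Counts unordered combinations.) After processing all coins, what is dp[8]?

after  coin     0     1     2     3     4     5     6     7     8     9    10    11    12    13    14    15    16
          2     1     0     1     0     1     0     1     0     1     0     1     0     1     0     1     0     1
          4     1     0     1     0     2     0     2     0     3     0     3     0     4     0     4     0     5
          5     1     0     1     0     2     1     2     1     3     2     4     2     5     3     6     4     7
          6     1     0     1     0     2     1     3     1     4     2     6     3     8     4    10     6    13

4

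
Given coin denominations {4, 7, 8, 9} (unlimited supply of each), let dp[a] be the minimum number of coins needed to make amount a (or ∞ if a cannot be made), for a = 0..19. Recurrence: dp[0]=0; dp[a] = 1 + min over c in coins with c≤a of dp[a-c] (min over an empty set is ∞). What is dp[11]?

2

 a  0  1  2  3  4  5  6  7  8  9 10 11 12 13 14 15 16 17 18 19
dp  0  -  -  -  1  -  -  1  1  1  -  2  2  2  2  2  2  2  2  3
(- denotes ∞ / unreachable)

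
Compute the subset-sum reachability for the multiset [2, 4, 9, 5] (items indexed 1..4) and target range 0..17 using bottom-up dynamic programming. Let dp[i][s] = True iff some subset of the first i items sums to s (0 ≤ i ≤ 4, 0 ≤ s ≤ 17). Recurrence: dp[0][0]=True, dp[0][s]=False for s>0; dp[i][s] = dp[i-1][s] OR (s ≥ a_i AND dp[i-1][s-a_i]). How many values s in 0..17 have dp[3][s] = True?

8

i\s   0   1   2   3   4   5   6   7   8   9  10  11  12  13  14  15  16  17
  0   T   F   F   F   F   F   F   F   F   F   F   F   F   F   F   F   F   F
  1   T   F   T   F   F   F   F   F   F   F   F   F   F   F   F   F   F   F
  2   T   F   T   F   T   F   T   F   F   F   F   F   F   F   F   F   F   F
  3   T   F   T   F   T   F   T   F   F   T   F   T   F   T   F   T   F   F
  4   T   F   T   F   T   T   T   T   F   T   F   T   F   T   T   T   T   F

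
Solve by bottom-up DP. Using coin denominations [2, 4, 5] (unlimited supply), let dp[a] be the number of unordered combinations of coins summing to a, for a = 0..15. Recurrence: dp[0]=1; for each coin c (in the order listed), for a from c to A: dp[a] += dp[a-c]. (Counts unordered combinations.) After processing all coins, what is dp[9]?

after  coin     0     1     2     3     4     5     6     7     8     9    10    11    12    13    14    15
          2     1     0     1     0     1     0     1     0     1     0     1     0     1     0     1     0
          4     1     0     1     0     2     0     2     0     3     0     3     0     4     0     4     0
          5     1     0     1     0     2     1     2     1     3     2     4     2     5     3     6     4

2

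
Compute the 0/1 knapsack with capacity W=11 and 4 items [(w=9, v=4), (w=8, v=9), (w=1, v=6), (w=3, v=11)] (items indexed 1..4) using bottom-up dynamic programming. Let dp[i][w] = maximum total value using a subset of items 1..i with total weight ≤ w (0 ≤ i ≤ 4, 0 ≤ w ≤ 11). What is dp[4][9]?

i\w   0   1   2   3   4   5   6   7   8   9  10  11
  0   0   0   0   0   0   0   0   0   0   0   0   0
  1   0   0   0   0   0   0   0   0   0   4   4   4
  2   0   0   0   0   0   0   0   0   9   9   9   9
  3   0   6   6   6   6   6   6   6   9  15  15  15
  4   0   6   6  11  17  17  17  17  17  17  17  20

17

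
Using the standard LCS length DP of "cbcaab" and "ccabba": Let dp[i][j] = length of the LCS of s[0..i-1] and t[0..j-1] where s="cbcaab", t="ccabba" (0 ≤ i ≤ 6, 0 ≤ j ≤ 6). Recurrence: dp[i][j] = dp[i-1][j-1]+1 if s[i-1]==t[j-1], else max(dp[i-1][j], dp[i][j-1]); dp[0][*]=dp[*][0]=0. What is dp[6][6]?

4

   ''  c  c  a  b  b  a
''  0  0  0  0  0  0  0
 c  0  1  1  1  1  1  1
 b  0  1  1  1  2  2  2
 c  0  1  2  2  2  2  2
 a  0  1  2  3  3  3  3
 a  0  1  2  3  3  3  4
 b  0  1  2  3  4  4  4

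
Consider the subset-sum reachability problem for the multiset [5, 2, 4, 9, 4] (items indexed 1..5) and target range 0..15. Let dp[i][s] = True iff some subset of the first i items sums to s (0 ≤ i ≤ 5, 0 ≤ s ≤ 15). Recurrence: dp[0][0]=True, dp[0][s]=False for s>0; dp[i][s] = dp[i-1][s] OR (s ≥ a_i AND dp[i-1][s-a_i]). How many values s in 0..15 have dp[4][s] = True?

i\s   0   1   2   3   4   5   6   7   8   9  10  11  12  13  14  15
  0   T   F   F   F   F   F   F   F   F   F   F   F   F   F   F   F
  1   T   F   F   F   F   T   F   F   F   F   F   F   F   F   F   F
  2   T   F   T   F   F   T   F   T   F   F   F   F   F   F   F   F
  3   T   F   T   F   T   T   T   T   F   T   F   T   F   F   F   F
  4   T   F   T   F   T   T   T   T   F   T   F   T   F   T   T   T
  5   T   F   T   F   T   T   T   T   T   T   T   T   F   T   T   T

11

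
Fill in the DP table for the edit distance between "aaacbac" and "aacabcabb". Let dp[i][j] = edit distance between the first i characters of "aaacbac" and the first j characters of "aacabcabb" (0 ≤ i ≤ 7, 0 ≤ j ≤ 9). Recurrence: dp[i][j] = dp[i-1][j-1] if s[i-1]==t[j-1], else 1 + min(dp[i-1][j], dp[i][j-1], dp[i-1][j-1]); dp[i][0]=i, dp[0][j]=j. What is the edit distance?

5

   ''  a  a  c  a  b  c  a  b  b
''  0  1  2  3  4  5  6  7  8  9
 a  1  0  1  2  3  4  5  6  7  8
 a  2  1  0  1  2  3  4  5  6  7
 a  3  2  1  1  1  2  3  4  5  6
 c  4  3  2  1  2  2  2  3  4  5
 b  5  4  3  2  2  2  3  3  3  4
 a  6  5  4  3  2  3  3  3  4  4
 c  7  6  5  4  3  3  3  4  4  5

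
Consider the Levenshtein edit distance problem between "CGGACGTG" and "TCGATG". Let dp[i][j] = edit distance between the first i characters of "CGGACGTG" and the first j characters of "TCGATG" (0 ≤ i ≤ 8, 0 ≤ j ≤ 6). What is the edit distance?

4

   ''  T  C  G  A  T  G
''  0  1  2  3  4  5  6
 C  1  1  1  2  3  4  5
 G  2  2  2  1  2  3  4
 G  3  3  3  2  2  3  3
 A  4  4  4  3  2  3  4
 C  5  5  4  4  3  3  4
 G  6  6  5  4  4  4  3
 T  7  6  6  5  5  4  4
 G  8  7  7  6  6  5  4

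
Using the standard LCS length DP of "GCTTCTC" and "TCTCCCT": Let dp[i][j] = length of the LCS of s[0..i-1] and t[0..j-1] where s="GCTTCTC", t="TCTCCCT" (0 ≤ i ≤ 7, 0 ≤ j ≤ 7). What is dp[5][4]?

3

   ''  T  C  T  C  C  C  T
''  0  0  0  0  0  0  0  0
 G  0  0  0  0  0  0  0  0
 C  0  0  1  1  1  1  1  1
 T  0  1  1  2  2  2  2  2
 T  0  1  1  2  2  2  2  3
 C  0  1  2  2  3  3  3  3
 T  0  1  2  3  3  3  3  4
 C  0  1  2  3  4  4  4  4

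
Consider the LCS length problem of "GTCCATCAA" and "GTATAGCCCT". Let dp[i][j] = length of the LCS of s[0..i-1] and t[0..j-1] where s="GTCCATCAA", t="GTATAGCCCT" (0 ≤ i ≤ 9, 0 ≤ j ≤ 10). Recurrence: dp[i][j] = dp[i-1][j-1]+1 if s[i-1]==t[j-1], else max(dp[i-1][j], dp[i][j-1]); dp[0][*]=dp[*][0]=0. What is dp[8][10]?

5

   ''  G  T  A  T  A  G  C  C  C  T
''  0  0  0  0  0  0  0  0  0  0  0
 G  0  1  1  1  1  1  1  1  1  1  1
 T  0  1  2  2  2  2  2  2  2  2  2
 C  0  1  2  2  2  2  2  3  3  3  3
 C  0  1  2  2  2  2  2  3  4  4  4
 A  0  1  2  3  3  3  3  3  4  4  4
 T  0  1  2  3  4  4  4  4  4  4  5
 C  0  1  2  3  4  4  4  5  5  5  5
 A  0  1  2  3  4  5  5  5  5  5  5
 A  0  1  2  3  4  5  5  5  5  5  5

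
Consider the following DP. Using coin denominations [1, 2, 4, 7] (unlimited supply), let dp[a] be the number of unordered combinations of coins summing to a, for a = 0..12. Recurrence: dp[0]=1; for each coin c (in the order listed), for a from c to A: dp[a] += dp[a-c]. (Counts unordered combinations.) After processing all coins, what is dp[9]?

after  coin     0     1     2     3     4     5     6     7     8     9    10    11    12
          1     1     1     1     1     1     1     1     1     1     1     1     1     1
          2     1     1     2     2     3     3     4     4     5     5     6     6     7
          4     1     1     2     2     4     4     6     6     9     9    12    12    16
          7     1     1     2     2     4     4     6     7    10    11    14    16    20

11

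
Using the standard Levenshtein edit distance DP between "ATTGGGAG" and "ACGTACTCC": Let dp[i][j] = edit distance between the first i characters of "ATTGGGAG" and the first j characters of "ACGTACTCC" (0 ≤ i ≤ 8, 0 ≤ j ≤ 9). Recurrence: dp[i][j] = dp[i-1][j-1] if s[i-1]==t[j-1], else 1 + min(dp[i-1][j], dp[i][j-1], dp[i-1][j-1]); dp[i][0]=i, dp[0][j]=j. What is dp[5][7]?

   ''  A  C  G  T  A  C  T  C  C
''  0  1  2  3  4  5  6  7  8  9
 A  1  0  1  2  3  4  5  6  7  8
 T  2  1  1  2  2  3  4  5  6  7
 T  3  2  2  2  2  3  4  4  5  6
 G  4  3  3  2  3  3  4  5  5  6
 G  5  4  4  3  3  4  4  5  6  6
 G  6  5  5  4  4  4  5  5  6  7
 A  7  6  6  5  5  4  5  6  6  7
 G  8  7  7  6  6  5  5  6  7  7

5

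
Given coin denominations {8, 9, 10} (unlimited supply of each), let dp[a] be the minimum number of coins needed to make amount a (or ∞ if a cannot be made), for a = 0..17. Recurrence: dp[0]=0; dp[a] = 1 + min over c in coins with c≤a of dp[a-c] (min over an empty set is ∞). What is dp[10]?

 a  0  1  2  3  4  5  6  7  8  9 10 11 12 13 14 15 16 17
dp  0  -  -  -  -  -  -  -  1  1  1  -  -  -  -  -  2  2
(- denotes ∞ / unreachable)

1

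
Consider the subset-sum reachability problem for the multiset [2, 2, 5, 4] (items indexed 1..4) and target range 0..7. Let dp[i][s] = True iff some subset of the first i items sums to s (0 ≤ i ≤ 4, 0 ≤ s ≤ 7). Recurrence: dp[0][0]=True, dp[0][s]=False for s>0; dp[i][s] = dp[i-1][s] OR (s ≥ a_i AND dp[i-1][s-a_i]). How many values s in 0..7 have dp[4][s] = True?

i\s   0   1   2   3   4   5   6   7
  0   T   F   F   F   F   F   F   F
  1   T   F   T   F   F   F   F   F
  2   T   F   T   F   T   F   F   F
  3   T   F   T   F   T   T   F   T
  4   T   F   T   F   T   T   T   T

6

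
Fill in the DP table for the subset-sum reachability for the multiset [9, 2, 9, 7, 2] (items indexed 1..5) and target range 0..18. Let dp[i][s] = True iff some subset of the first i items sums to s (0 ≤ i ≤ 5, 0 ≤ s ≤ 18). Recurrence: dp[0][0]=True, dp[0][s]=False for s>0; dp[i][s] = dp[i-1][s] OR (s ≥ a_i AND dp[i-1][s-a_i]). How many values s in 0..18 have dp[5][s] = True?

9

i\s   0   1   2   3   4   5   6   7   8   9  10  11  12  13  14  15  16  17  18
  0   T   F   F   F   F   F   F   F   F   F   F   F   F   F   F   F   F   F   F
  1   T   F   F   F   F   F   F   F   F   T   F   F   F   F   F   F   F   F   F
  2   T   F   T   F   F   F   F   F   F   T   F   T   F   F   F   F   F   F   F
  3   T   F   T   F   F   F   F   F   F   T   F   T   F   F   F   F   F   F   T
  4   T   F   T   F   F   F   F   T   F   T   F   T   F   F   F   F   T   F   T
  5   T   F   T   F   T   F   F   T   F   T   F   T   F   T   F   F   T   F   T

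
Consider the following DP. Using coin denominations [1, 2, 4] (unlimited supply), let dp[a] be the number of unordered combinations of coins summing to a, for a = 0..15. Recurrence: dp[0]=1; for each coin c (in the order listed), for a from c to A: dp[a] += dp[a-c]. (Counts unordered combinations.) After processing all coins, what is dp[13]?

after  coin     0     1     2     3     4     5     6     7     8     9    10    11    12    13    14    15
          1     1     1     1     1     1     1     1     1     1     1     1     1     1     1     1     1
          2     1     1     2     2     3     3     4     4     5     5     6     6     7     7     8     8
          4     1     1     2     2     4     4     6     6     9     9    12    12    16    16    20    20

16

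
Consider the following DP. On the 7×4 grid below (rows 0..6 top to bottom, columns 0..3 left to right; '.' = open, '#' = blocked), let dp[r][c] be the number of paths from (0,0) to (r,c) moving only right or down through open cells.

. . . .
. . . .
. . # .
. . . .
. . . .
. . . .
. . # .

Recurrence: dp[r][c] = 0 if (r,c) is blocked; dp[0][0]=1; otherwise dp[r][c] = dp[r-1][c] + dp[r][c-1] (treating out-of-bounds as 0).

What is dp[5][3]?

r\c   0   1   2   3
  0   1   1   1   1
  1   1   2   3   4
  2   1   3   0   4
  3   1   4   4   8
  4   1   5   9  17
  5   1   6  15  32
  6   1   7   0  32

32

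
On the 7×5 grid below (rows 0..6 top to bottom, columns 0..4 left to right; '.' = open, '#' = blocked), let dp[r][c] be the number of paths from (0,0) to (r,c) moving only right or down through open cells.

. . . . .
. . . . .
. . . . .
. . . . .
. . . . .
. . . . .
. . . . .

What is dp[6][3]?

84

r\c   0   1   2   3   4
  0   1   1   1   1   1
  1   1   2   3   4   5
  2   1   3   6  10  15
  3   1   4  10  20  35
  4   1   5  15  35  70
  5   1   6  21  56 126
  6   1   7  28  84 210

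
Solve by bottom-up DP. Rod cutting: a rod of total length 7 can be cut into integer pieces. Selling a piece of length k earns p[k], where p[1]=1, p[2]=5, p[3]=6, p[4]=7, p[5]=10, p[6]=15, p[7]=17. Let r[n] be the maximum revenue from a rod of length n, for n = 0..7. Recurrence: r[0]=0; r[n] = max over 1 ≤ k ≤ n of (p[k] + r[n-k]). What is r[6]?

15

   n    0    1    2    3    4    5    6    7
r[n]    0    1    5    6   10   11   15   17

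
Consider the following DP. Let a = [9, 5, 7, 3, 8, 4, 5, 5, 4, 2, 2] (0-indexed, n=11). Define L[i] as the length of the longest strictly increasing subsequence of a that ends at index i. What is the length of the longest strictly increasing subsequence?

3

   i    0    1    2    3    4    5    6    7    8    9   10
a[i]    9    5    7    3    8    4    5    5    4    2    2
L[i]    1    1    2    1    3    2    3    3    2    1    1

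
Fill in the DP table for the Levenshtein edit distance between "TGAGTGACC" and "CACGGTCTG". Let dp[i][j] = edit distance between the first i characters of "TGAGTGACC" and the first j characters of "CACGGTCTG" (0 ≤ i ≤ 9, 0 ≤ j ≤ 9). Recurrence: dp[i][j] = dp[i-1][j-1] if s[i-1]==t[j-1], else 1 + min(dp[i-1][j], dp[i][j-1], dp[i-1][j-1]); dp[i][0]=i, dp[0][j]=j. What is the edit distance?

7

   ''  C  A  C  G  G  T  C  T  G
''  0  1  2  3  4  5  6  7  8  9
 T  1  1  2  3  4  5  5  6  7  8
 G  2  2  2  3  3  4  5  6  7  7
 A  3  3  2  3  4  4  5  6  7  8
 G  4  4  3  3  3  4  5  6  7  7
 T  5  5  4  4  4  4  4  5  6  7
 G  6  6  5  5  4  4  5  5  6  6
 A  7  7  6  6  5  5  5  6  6  7
 C  8  7  7  6  6  6  6  5  6  7
 C  9  8  8  7  7  7  7  6  6  7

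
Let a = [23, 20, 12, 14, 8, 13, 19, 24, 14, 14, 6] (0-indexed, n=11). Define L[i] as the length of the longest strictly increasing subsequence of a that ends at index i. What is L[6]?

   i    0    1    2    3    4    5    6    7    8    9   10
a[i]   23   20   12   14    8   13   19   24   14   14    6
L[i]    1    1    1    2    1    2    3    4    3    3    1

3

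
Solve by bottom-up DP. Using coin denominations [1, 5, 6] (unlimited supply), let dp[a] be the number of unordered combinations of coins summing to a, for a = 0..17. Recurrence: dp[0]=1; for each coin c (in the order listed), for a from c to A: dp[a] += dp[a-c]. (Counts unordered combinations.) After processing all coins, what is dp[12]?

6

after  coin     0     1     2     3     4     5     6     7     8     9    10    11    12    13    14    15    16    17
          1     1     1     1     1     1     1     1     1     1     1     1     1     1     1     1     1     1     1
          5     1     1     1     1     1     2     2     2     2     2     3     3     3     3     3     4     4     4
          6     1     1     1     1     1     2     3     3     3     3     4     5     6     6     6     7     8     9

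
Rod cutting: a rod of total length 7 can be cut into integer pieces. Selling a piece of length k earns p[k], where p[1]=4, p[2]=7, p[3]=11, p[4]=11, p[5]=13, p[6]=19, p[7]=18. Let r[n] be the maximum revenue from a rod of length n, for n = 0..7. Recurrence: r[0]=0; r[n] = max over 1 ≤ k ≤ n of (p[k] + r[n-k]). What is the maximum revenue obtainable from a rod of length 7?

   n    0    1    2    3    4    5    6    7
r[n]    0    4    8   12   16   20   24   28

28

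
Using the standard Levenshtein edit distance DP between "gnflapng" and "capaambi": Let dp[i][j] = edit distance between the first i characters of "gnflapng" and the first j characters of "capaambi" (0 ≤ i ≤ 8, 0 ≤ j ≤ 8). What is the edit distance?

7

   ''  c  a  p  a  a  m  b  i
''  0  1  2  3  4  5  6  7  8
 g  1  1  2  3  4  5  6  7  8
 n  2  2  2  3  4  5  6  7  8
 f  3  3  3  3  4  5  6  7  8
 l  4  4  4  4  4  5  6  7  8
 a  5  5  4  5  4  4  5  6  7
 p  6  6  5  4  5  5  5  6  7
 n  7  7  6  5  5  6  6  6  7
 g  8  8  7  6  6  6  7  7  7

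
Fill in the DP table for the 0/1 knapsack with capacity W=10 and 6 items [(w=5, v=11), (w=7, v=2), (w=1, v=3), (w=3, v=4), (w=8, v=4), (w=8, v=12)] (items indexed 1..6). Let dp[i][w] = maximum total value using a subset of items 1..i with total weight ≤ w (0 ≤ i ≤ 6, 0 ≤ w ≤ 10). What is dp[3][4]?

i\w   0   1   2   3   4   5   6   7   8   9  10
  0   0   0   0   0   0   0   0   0   0   0   0
  1   0   0   0   0   0  11  11  11  11  11  11
  2   0   0   0   0   0  11  11  11  11  11  11
  3   0   3   3   3   3  11  14  14  14  14  14
  4   0   3   3   4   7  11  14  14  15  18  18
  5   0   3   3   4   7  11  14  14  15  18  18
  6   0   3   3   4   7  11  14  14  15  18  18

3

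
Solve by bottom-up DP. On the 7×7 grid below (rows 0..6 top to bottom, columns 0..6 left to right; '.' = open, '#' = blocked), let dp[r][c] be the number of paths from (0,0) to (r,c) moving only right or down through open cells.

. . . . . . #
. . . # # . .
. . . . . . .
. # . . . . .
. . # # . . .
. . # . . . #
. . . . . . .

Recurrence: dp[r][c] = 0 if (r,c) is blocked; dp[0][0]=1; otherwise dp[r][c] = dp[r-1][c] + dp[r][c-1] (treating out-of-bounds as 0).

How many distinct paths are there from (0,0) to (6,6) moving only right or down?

r\c   0   1   2   3   4   5   6
  0   1   1   1   1   1   1   0
  1   1   2   3   0   0   1   1
  2   1   3   6   6   6   7   8
  3   1   0   6  12  18  25  33
  4   1   1   0   0  18  43  76
  5   1   2   0   0  18  61   0
  6   1   3   3   3  21  82  82

82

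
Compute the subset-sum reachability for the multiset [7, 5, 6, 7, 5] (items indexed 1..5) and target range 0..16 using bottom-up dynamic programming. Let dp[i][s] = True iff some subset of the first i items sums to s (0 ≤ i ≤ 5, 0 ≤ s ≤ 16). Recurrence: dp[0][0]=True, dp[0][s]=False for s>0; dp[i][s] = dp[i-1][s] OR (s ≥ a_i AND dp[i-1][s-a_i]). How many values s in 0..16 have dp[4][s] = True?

i\s   0   1   2   3   4   5   6   7   8   9  10  11  12  13  14  15  16
  0   T   F   F   F   F   F   F   F   F   F   F   F   F   F   F   F   F
  1   T   F   F   F   F   F   F   T   F   F   F   F   F   F   F   F   F
  2   T   F   F   F   F   T   F   T   F   F   F   F   T   F   F   F   F
  3   T   F   F   F   F   T   T   T   F   F   F   T   T   T   F   F   F
  4   T   F   F   F   F   T   T   T   F   F   F   T   T   T   T   F   F
  5   T   F   F   F   F   T   T   T   F   F   T   T   T   T   T   F   T

8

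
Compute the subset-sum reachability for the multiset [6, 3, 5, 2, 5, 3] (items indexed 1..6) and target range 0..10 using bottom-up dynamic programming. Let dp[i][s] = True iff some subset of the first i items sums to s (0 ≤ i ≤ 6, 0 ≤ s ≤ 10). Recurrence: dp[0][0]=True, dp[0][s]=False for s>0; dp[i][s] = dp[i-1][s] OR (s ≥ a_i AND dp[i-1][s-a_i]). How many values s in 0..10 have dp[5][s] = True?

9

i\s   0   1   2   3   4   5   6   7   8   9  10
  0   T   F   F   F   F   F   F   F   F   F   F
  1   T   F   F   F   F   F   T   F   F   F   F
  2   T   F   F   T   F   F   T   F   F   T   F
  3   T   F   F   T   F   T   T   F   T   T   F
  4   T   F   T   T   F   T   T   T   T   T   T
  5   T   F   T   T   F   T   T   T   T   T   T
  6   T   F   T   T   F   T   T   T   T   T   T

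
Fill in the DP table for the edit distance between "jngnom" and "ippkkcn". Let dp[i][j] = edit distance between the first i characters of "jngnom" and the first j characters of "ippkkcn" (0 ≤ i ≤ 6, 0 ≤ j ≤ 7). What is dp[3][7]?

7

   ''  i  p  p  k  k  c  n
''  0  1  2  3  4  5  6  7
 j  1  1  2  3  4  5  6  7
 n  2  2  2  3  4  5  6  6
 g  3  3  3  3  4  5  6  7
 n  4  4  4  4  4  5  6  6
 o  5  5  5  5  5  5  6  7
 m  6  6  6  6  6  6  6  7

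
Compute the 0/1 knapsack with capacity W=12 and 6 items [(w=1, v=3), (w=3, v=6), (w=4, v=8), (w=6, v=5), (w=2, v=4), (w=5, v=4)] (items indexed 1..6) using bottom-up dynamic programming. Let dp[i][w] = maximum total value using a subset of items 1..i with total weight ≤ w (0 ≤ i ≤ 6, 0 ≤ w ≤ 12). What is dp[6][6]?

13

i\w   0   1   2   3   4   5   6   7   8   9  10  11  12
  0   0   0   0   0   0   0   0   0   0   0   0   0   0
  1   0   3   3   3   3   3   3   3   3   3   3   3   3
  2   0   3   3   6   9   9   9   9   9   9   9   9   9
  3   0   3   3   6   9  11  11  14  17  17  17  17  17
  4   0   3   3   6   9  11  11  14  17  17  17  17  17
  5   0   3   4   7   9  11  13  15  17  18  21  21  21
  6   0   3   4   7   9  11  13  15  17  18  21  21  21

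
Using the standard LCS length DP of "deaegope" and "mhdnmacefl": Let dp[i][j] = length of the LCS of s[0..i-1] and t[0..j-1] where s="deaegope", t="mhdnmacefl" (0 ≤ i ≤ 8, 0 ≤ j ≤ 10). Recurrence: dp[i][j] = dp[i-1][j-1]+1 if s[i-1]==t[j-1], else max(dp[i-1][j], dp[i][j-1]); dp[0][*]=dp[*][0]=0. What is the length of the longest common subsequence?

3

   ''  m  h  d  n  m  a  c  e  f  l
''  0  0  0  0  0  0  0  0  0  0  0
 d  0  0  0  1  1  1  1  1  1  1  1
 e  0  0  0  1  1  1  1  1  2  2  2
 a  0  0  0  1  1  1  2  2  2  2  2
 e  0  0  0  1  1  1  2  2  3  3  3
 g  0  0  0  1  1  1  2  2  3  3  3
 o  0  0  0  1  1  1  2  2  3  3  3
 p  0  0  0  1  1  1  2  2  3  3  3
 e  0  0  0  1  1  1  2  2  3  3  3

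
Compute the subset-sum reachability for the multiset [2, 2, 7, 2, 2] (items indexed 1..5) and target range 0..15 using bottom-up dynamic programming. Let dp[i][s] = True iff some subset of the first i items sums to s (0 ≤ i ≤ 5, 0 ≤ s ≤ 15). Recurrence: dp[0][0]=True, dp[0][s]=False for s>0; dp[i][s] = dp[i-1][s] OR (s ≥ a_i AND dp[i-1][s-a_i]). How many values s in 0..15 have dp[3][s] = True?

i\s   0   1   2   3   4   5   6   7   8   9  10  11  12  13  14  15
  0   T   F   F   F   F   F   F   F   F   F   F   F   F   F   F   F
  1   T   F   T   F   F   F   F   F   F   F   F   F   F   F   F   F
  2   T   F   T   F   T   F   F   F   F   F   F   F   F   F   F   F
  3   T   F   T   F   T   F   F   T   F   T   F   T   F   F   F   F
  4   T   F   T   F   T   F   T   T   F   T   F   T   F   T   F   F
  5   T   F   T   F   T   F   T   T   T   T   F   T   F   T   F   T

6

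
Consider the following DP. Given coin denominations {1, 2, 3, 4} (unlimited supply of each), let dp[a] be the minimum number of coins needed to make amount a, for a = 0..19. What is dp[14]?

4

 a  0  1  2  3  4  5  6  7  8  9 10 11 12 13 14 15 16 17 18 19
dp  0  1  1  1  1  2  2  2  2  3  3  3  3  4  4  4  4  5  5  5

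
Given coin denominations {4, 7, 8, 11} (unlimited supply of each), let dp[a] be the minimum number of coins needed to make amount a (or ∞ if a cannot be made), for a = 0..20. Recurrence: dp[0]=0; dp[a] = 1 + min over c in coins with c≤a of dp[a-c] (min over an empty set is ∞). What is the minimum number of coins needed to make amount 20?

3

 a  0  1  2  3  4  5  6  7  8  9 10 11 12 13 14 15 16 17 18 19 20
dp  0  -  -  -  1  -  -  1  1  -  -  1  2  -  2  2  2  -  2  2  3
(- denotes ∞ / unreachable)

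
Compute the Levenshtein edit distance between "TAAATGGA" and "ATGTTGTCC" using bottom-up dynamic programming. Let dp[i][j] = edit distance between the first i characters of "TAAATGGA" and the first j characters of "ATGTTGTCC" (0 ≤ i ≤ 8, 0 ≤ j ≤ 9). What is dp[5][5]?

   ''  A  T  G  T  T  G  T  C  C
''  0  1  2  3  4  5  6  7  8  9
 T  1  1  1  2  3  4  5  6  7  8
 A  2  1  2  2  3  4  5  6  7  8
 A  3  2  2  3  3  4  5  6  7  8
 A  4  3  3  3  4  4  5  6  7  8
 T  5  4  3  4  3  4  5  5  6  7
 G  6  5  4  3  4  4  4  5  6  7
 G  7  6  5  4  4  5  4  5  6  7
 A  8  7  6  5  5  5  5  5  6  7

4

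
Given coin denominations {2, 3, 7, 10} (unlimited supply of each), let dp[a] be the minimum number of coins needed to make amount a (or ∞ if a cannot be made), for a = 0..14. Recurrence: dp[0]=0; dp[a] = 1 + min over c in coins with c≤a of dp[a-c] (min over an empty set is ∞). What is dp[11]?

 a  0  1  2  3  4  5  6  7  8  9 10 11 12 13 14
dp  0  -  1  1  2  2  2  1  3  2  1  3  2  2  2
(- denotes ∞ / unreachable)

3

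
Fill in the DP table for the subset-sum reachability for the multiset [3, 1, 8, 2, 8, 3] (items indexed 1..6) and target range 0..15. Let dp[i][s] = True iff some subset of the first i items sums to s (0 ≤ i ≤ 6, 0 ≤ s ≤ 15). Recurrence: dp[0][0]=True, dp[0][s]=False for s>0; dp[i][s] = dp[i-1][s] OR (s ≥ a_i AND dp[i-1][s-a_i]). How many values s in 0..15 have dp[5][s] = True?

i\s   0   1   2   3   4   5   6   7   8   9  10  11  12  13  14  15
  0   T   F   F   F   F   F   F   F   F   F   F   F   F   F   F   F
  1   T   F   F   T   F   F   F   F   F   F   F   F   F   F   F   F
  2   T   T   F   T   T   F   F   F   F   F   F   F   F   F   F   F
  3   T   T   F   T   T   F   F   F   T   T   F   T   T   F   F   F
  4   T   T   T   T   T   T   T   F   T   T   T   T   T   T   T   F
  5   T   T   T   T   T   T   T   F   T   T   T   T   T   T   T   F
  6   T   T   T   T   T   T   T   T   T   T   T   T   T   T   T   T

14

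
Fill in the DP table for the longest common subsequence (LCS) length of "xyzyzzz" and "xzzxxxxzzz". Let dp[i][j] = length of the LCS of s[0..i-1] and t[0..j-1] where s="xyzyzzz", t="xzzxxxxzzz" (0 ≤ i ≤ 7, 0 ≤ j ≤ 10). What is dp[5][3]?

   ''  x  z  z  x  x  x  x  z  z  z
''  0  0  0  0  0  0  0  0  0  0  0
 x  0  1  1  1  1  1  1  1  1  1  1
 y  0  1  1  1  1  1  1  1  1  1  1
 z  0  1  2  2  2  2  2  2  2  2  2
 y  0  1  2  2  2  2  2  2  2  2  2
 z  0  1  2  3  3  3  3  3  3  3  3
 z  0  1  2  3  3  3  3  3  4  4  4
 z  0  1  2  3  3  3  3  3  4  5  5

3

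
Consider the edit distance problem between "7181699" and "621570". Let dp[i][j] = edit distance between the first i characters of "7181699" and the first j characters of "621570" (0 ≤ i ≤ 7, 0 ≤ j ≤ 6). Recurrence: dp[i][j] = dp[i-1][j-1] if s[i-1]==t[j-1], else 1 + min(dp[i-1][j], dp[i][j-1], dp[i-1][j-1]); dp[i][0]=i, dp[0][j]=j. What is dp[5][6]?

5

   ''  6  2  1  5  7  0
''  0  1  2  3  4  5  6
 7  1  1  2  3  4  4  5
 1  2  2  2  2  3  4  5
 8  3  3  3  3  3  4  5
 1  4  4  4  3  4  4  5
 6  5  4  5  4  4  5  5
 9  6  5  5  5  5  5  6
 9  7  6  6  6  6  6  6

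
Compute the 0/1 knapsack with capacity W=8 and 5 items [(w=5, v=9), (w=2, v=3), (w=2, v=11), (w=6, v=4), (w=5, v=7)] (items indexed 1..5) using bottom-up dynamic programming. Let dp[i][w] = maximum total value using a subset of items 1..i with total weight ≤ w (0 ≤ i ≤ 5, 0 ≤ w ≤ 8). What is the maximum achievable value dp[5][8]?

i\w   0   1   2   3   4   5   6   7   8
  0   0   0   0   0   0   0   0   0   0
  1   0   0   0   0   0   9   9   9   9
  2   0   0   3   3   3   9   9  12  12
  3   0   0  11  11  14  14  14  20  20
  4   0   0  11  11  14  14  14  20  20
  5   0   0  11  11  14  14  14  20  20

20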